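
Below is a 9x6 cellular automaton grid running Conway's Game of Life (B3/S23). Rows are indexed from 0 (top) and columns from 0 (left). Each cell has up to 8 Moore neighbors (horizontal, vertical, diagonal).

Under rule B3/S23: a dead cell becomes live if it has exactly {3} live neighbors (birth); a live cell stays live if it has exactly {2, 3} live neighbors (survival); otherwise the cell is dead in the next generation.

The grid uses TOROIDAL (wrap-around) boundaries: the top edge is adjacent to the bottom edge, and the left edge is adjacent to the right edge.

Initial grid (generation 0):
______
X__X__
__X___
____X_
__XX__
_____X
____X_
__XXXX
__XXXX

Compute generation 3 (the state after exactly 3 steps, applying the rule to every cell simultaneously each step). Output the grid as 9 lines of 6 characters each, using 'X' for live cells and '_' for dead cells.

Simulating step by step:
Generation 0 (given above): 16 live cells
Generation 1: 11 live cells
__X__X
______
___X__
__X___
___XX_
___XX_
______
__X___
__X__X
Generation 2: 10 live cells
______
______
______
__X_X_
__X_X_
___XX_
___X__
______
_XXX__
Generation 3: 10 live cells
(generation 3 grid is the final answer)

Answer: __X___
______
______
______
__X_XX
__X_X_
___XX_
___X__
__X___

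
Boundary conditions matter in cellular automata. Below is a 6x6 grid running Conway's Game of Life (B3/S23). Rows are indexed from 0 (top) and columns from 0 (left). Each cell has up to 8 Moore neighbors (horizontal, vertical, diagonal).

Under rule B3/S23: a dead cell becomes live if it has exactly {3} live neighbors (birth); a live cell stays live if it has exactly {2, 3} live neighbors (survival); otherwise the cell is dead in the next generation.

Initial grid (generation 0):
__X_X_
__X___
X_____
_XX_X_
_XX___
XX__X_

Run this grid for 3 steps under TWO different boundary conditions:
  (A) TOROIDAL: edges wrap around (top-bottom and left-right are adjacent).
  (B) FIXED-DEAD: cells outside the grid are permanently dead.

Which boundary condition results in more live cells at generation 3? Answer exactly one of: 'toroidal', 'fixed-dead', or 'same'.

Answer: toroidal

Derivation:
Under TOROIDAL boundary, generation 3:
_XX___
XX____
_X___X
XXX___
_X____
__X___
Population = 11

Under FIXED-DEAD boundary, generation 3:
___X__
___XX_
____X_
_XXXX_
X__X__
______
Population = 10

Comparison: toroidal=11, fixed-dead=10 -> toroidal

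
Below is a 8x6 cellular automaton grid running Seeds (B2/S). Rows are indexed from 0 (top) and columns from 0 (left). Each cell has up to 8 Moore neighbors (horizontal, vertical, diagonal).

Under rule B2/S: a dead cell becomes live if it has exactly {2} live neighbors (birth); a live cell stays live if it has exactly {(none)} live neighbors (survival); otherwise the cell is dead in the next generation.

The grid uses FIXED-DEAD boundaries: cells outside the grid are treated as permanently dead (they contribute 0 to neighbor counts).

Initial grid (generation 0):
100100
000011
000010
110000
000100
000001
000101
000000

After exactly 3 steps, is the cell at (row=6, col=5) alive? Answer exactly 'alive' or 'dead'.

Answer: alive

Derivation:
Simulating step by step:
Generation 0 (given above): 11 live cells
Generation 1: 14 live cells
000001
000000
110100
001110
111010
001100
000000
000010
Generation 2: 10 live cells
000000
111010
000000
000001
000001
100010
001010
000000
Generation 3: 14 live cells
101100
000100
101111
000010
000000
010000
010001
000100

Cell (6,5) at generation 3: 1 -> alive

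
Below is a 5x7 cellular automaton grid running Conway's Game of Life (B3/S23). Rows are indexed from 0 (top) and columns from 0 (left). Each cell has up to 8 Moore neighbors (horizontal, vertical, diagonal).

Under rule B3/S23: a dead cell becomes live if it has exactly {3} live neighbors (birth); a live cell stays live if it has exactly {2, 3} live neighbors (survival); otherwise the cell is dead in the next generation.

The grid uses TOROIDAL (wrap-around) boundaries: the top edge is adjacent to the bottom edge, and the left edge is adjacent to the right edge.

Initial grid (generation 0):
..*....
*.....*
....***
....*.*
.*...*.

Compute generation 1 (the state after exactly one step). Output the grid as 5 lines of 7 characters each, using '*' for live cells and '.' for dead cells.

Simulating step by step:
Generation 0 (given above): 10 live cells
Generation 1: 10 live cells
(generation 1 grid is the final answer)

Answer: **....*
*.....*
....*..
*...*.*
.....*.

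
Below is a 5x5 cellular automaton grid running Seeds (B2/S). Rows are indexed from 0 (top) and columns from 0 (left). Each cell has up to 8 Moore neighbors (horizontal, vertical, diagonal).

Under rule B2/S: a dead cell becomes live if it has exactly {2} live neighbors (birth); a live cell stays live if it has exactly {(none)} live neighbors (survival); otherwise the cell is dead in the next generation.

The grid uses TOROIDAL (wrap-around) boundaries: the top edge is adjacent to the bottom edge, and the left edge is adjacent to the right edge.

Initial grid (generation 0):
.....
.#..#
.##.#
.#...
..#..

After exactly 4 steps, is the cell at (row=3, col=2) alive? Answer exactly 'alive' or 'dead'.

Simulating step by step:
Generation 0 (given above): 7 live cells
Generation 1: 5 live cells
####.
.....
.....
.....
.#...
Generation 2: 6 live cells
....#
#..##
.....
.....
...##
Generation 3: 6 live cells
..#..
.....
#..#.
...##
#....
Generation 4: 10 live cells
.#...
.####
..#..
.##..
.##..

Cell (3,2) at generation 4: 1 -> alive

Answer: alive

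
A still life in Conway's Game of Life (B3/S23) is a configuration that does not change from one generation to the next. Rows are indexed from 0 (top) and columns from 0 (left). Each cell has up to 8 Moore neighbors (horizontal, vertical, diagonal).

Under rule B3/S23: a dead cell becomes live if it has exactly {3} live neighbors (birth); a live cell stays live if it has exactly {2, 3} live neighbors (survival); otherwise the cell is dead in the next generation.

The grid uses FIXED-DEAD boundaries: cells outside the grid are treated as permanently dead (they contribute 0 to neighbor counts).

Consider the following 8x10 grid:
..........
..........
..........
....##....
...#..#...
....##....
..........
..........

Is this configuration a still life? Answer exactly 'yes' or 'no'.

Compute generation 1 and compare to generation 0 (given above):
Generation 1:
..........
..........
..........
....##....
...#..#...
....##....
..........
..........
The grids are IDENTICAL -> still life.

Answer: yes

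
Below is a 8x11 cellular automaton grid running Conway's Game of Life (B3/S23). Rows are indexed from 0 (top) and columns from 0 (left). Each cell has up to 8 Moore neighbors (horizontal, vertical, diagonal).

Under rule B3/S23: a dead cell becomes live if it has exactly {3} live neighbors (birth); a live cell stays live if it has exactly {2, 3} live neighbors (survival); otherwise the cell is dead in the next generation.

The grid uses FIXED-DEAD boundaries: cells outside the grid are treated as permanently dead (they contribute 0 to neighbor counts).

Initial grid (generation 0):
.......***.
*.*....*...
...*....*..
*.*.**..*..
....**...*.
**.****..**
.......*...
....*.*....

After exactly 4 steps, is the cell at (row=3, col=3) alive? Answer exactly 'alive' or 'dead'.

Simulating step by step:
Generation 0 (given above): 27 live cells
Generation 1: 24 live cells
.......**..
.......*.*.
..***..**..
.....*..**.
*.*.....***
...*..*.***
...*...*...
...........
Generation 2: 19 live cells
.......**..
...*..*..*.
...**.**...
.**.*.....*
...........
..**......*
.......***.
...........
Generation 3: 18 live cells
.......**..
...****....
....*.**...
..*.**.....
.*.........
........**.
........**.
........*..
Generation 4: 17 live cells
....****...
...**...*..
.......*...
...****....
...........
........**.
.......*...
........**.

Cell (3,3) at generation 4: 1 -> alive

Answer: alive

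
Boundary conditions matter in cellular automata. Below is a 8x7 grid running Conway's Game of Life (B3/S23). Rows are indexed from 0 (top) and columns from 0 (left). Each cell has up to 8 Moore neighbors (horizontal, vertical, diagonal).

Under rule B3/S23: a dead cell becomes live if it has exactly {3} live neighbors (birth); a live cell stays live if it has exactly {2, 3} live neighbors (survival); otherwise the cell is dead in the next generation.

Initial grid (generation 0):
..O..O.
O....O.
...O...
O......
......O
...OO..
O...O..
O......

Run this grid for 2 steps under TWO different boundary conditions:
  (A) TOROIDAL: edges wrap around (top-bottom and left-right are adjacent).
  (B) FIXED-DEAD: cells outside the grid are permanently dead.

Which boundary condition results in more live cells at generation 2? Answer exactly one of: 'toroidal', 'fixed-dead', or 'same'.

Answer: toroidal

Derivation:
Under TOROIDAL boundary, generation 2:
.....O.
O....O.
.....O.
.......
....O..
...O.O.
..OO...
O.O....
Population = 11

Under FIXED-DEAD boundary, generation 2:
.......
.......
.......
.......
....O..
...O.O.
...O.O.
.......
Population = 5

Comparison: toroidal=11, fixed-dead=5 -> toroidal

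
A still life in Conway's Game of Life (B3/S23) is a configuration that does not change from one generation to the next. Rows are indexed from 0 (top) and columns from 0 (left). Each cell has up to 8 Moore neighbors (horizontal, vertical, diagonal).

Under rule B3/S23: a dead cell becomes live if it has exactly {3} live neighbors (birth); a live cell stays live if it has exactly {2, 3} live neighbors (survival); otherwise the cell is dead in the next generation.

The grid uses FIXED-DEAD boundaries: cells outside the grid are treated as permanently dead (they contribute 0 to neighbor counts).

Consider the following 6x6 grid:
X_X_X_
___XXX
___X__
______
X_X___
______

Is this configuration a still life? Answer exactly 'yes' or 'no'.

Answer: no

Derivation:
Compute generation 1 and compare to generation 0 (given above):
Generation 1:
____XX
__X__X
___X__
______
______
______
Cell (0,0) differs: gen0=1 vs gen1=0 -> NOT a still life.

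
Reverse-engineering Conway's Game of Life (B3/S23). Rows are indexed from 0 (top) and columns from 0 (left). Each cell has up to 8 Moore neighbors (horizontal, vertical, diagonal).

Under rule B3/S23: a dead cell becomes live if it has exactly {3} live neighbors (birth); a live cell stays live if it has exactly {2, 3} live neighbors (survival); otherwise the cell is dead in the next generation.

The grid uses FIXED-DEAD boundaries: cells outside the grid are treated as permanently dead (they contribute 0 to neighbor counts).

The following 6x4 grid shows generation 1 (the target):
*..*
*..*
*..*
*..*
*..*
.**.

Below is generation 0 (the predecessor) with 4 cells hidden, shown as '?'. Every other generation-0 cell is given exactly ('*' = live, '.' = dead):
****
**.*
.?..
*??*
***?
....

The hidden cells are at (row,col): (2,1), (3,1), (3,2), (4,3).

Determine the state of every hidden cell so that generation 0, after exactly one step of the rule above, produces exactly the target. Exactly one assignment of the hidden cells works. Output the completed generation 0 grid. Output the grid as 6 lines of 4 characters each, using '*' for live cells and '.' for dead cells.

Hidden generation-0 cells (in order): (2,1), (3,1), (3,2), (4,3).
A hidden cell only influences target cells in its own 3x3 neighborhood. Try each of the 2^4 = 16 assignments, step the completed generation 0 forward once under B3/S23, and compare with the target:
  (2,1)=. (3,1)=. (3,2)=. (4,3)=. -> step gives (2,1)='*' but target has '.' -> reject
  (2,1)=. (3,1)=. (3,2)=. (4,3)=* -> step gives (2,1)='*' but target has '.' -> reject
  (2,1)=. (3,1)=. (3,2)=* (4,3)=. -> step gives (3,2)='*' but target has '.' -> reject
  (2,1)=. (3,1)=. (3,2)=* (4,3)=* -> step reproduces the target at every cell -> ACCEPT
  (2,1)=. (3,1)=* (3,2)=. (4,3)=. -> step gives (2,0)='.' but target has '*' -> reject
  (2,1)=. (3,1)=* (3,2)=. (4,3)=* -> step gives (2,0)='.' but target has '*' -> reject
  (2,1)=. (3,1)=* (3,2)=* (4,3)=. -> step gives (2,0)='.' but target has '*' -> reject
  (2,1)=. (3,1)=* (3,2)=* (4,3)=* -> step gives (2,0)='.' but target has '*' -> reject
  (2,1)=* (3,1)=. (3,2)=. (4,3)=. -> step gives (1,0)='.' but target has '*' -> reject
  (2,1)=* (3,1)=. (3,2)=. (4,3)=* -> step gives (1,0)='.' but target has '*' -> reject
  (2,1)=* (3,1)=. (3,2)=* (4,3)=. -> step gives (1,0)='.' but target has '*' -> reject
  (2,1)=* (3,1)=. (3,2)=* (4,3)=* -> step gives (1,0)='.' but target has '*' -> reject
  (2,1)=* (3,1)=* (3,2)=. (4,3)=. -> step gives (1,0)='.' but target has '*' -> reject
  (2,1)=* (3,1)=* (3,2)=. (4,3)=* -> step gives (1,0)='.' but target has '*' -> reject
  (2,1)=* (3,1)=* (3,2)=* (4,3)=. -> step gives (1,0)='.' but target has '*' -> reject
  (2,1)=* (3,1)=* (3,2)=* (4,3)=* -> step gives (1,0)='.' but target has '*' -> reject
Unique solution: (2,1)=dead, (3,1)=dead, (3,2)=live, (4,3)=live.
Check: live-neighbor counts of every cell in the completed generation 0:
3442
3452
3443
2543
2443
2332
Applying B3/S23 to generation 0 with these counts gives:
*..*
*..*
*..*
*..*
*..*
.**.
which matches the target exactly.

Answer: ****
**.*
....
*.**
****
....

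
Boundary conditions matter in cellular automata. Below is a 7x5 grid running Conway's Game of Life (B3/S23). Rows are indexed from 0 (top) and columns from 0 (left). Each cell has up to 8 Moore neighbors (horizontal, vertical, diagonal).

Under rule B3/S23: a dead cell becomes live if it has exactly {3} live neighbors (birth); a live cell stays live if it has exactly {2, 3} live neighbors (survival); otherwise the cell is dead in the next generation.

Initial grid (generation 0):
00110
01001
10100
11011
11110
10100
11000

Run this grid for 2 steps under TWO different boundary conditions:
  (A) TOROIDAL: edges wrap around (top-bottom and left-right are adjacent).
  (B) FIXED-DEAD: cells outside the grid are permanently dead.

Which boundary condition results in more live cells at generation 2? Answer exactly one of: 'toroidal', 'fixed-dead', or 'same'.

Answer: toroidal

Derivation:
Under TOROIDAL boundary, generation 2:
00100
11001
11000
00000
00000
00010
10000
Population = 8

Under FIXED-DEAD boundary, generation 2:
00100
01000
01010
00001
00011
00000
00000
Population = 7

Comparison: toroidal=8, fixed-dead=7 -> toroidal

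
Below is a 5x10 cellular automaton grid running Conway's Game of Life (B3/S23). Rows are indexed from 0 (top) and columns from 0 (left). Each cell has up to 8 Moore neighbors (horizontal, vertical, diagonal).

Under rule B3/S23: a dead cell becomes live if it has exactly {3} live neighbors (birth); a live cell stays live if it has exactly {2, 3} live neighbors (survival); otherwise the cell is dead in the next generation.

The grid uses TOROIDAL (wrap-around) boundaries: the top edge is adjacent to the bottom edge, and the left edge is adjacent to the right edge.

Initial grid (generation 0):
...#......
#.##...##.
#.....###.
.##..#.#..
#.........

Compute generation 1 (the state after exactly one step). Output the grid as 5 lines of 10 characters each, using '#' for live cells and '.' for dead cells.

Answer: .###.....#
.###..#.#.
#..#......
##.....###
.##.......

Derivation:
Simulating step by step:
Generation 0 (given above): 15 live cells
Generation 1: 18 live cells
(generation 1 grid is the final answer)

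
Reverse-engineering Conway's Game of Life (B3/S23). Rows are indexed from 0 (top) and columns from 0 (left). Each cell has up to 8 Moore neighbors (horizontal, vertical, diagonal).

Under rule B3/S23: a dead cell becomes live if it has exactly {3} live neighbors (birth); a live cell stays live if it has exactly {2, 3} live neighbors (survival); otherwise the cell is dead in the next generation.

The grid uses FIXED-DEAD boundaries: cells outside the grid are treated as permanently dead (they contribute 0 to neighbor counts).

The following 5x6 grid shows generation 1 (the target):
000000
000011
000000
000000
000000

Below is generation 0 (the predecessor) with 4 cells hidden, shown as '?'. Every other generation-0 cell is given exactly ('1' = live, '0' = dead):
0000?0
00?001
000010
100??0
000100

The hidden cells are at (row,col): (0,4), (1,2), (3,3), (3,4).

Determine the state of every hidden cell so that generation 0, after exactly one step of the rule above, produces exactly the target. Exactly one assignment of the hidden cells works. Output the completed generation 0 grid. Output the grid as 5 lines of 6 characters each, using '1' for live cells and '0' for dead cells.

Hidden generation-0 cells (in order): (0,4), (1,2), (3,3), (3,4).
A hidden cell only influences target cells in its own 3x3 neighborhood. Try each of the 2^4 = 16 assignments, step the completed generation 0 forward once under B3/S23, and compare with the target:
  (0,4)=0 (1,2)=0 (3,3)=0 (3,4)=0 -> step gives (1,4)='0' but target has '1' -> reject
  (0,4)=0 (1,2)=0 (3,3)=0 (3,4)=1 -> step gives (1,4)='0' but target has '1' -> reject
  (0,4)=0 (1,2)=0 (3,3)=1 (3,4)=0 -> step gives (1,4)='0' but target has '1' -> reject
  (0,4)=0 (1,2)=0 (3,3)=1 (3,4)=1 -> step gives (1,4)='0' but target has '1' -> reject
  (0,4)=0 (1,2)=1 (3,3)=0 (3,4)=0 -> step gives (1,4)='0' but target has '1' -> reject
  (0,4)=0 (1,2)=1 (3,3)=0 (3,4)=1 -> step gives (1,4)='0' but target has '1' -> reject
  (0,4)=0 (1,2)=1 (3,3)=1 (3,4)=0 -> step gives (1,4)='0' but target has '1' -> reject
  (0,4)=0 (1,2)=1 (3,3)=1 (3,4)=1 -> step gives (1,4)='0' but target has '1' -> reject
  (0,4)=1 (1,2)=0 (3,3)=0 (3,4)=0 -> step reproduces the target at every cell -> ACCEPT
  (0,4)=1 (1,2)=0 (3,3)=0 (3,4)=1 -> step gives (2,4)='1' but target has '0' -> reject
  (0,4)=1 (1,2)=0 (3,3)=1 (3,4)=0 -> step gives (2,4)='1' but target has '0' -> reject
  (0,4)=1 (1,2)=0 (3,3)=1 (3,4)=1 -> step gives (2,3)='1' but target has '0' -> reject
  (0,4)=1 (1,2)=1 (3,3)=0 (3,4)=0 -> step gives (1,3)='1' but target has '0' -> reject
  (0,4)=1 (1,2)=1 (3,3)=0 (3,4)=1 -> step gives (1,3)='1' but target has '0' -> reject
  (0,4)=1 (1,2)=1 (3,3)=1 (3,4)=0 -> step gives (1,3)='1' but target has '0' -> reject
  (0,4)=1 (1,2)=1 (3,3)=1 (3,4)=1 -> step gives (1,3)='1' but target has '0' -> reject
Unique solution: (0,4)=live, (1,2)=dead, (3,3)=dead, (3,4)=dead.
Check: live-neighbor counts of every cell in the completed generation 0:
000112
000232
110112
011221
111010
Applying B3/S23 to generation 0 with these counts gives:
000000
000011
000000
000000
000000
which matches the target exactly.

Answer: 000010
000001
000010
100000
000100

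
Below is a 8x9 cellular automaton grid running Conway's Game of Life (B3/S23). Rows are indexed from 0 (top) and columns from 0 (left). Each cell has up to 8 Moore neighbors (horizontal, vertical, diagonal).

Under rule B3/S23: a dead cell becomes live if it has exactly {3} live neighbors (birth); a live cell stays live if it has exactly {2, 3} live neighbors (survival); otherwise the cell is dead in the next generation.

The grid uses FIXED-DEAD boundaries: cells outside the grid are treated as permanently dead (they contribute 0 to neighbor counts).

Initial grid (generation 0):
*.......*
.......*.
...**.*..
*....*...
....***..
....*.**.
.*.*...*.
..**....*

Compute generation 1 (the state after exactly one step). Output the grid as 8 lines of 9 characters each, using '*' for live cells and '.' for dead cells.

Answer: .........
.......*.
....***..
...*.....
....*..*.
...**..*.
...**.***
..**.....

Derivation:
Simulating step by step:
Generation 0 (given above): 20 live cells
Generation 1: 17 live cells
(generation 1 grid is the final answer)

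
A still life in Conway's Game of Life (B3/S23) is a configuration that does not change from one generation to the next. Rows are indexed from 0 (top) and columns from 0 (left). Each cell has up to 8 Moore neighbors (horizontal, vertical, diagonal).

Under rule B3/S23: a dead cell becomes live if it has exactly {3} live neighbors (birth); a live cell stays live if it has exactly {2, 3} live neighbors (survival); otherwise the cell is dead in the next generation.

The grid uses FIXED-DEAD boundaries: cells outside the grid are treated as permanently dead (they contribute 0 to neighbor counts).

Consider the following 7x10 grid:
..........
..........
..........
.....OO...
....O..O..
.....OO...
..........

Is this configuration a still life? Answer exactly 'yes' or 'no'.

Compute generation 1 and compare to generation 0 (given above):
Generation 1:
..........
..........
..........
.....OO...
....O..O..
.....OO...
..........
The grids are IDENTICAL -> still life.

Answer: yes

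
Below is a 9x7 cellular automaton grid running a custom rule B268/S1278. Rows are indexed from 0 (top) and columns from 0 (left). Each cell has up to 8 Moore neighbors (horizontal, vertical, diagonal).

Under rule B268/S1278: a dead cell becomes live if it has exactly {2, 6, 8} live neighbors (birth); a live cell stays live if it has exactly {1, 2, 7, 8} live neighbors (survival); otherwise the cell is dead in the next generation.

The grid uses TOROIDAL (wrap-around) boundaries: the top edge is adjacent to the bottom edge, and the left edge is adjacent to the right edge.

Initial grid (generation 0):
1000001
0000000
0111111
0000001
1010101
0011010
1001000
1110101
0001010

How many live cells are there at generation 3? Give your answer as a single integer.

Simulating step by step:
Generation 0 (given above): 25 live cells
Generation 1: 15 live cells
1000111
0000000
0111101
0000010
1010100
0000010
0000000
0000000
0001000
Generation 2: 21 live cells
1001111
0000000
1111101
0000000
0101100
0101111
0000000
0000000
1001000
Generation 3: 25 live cells
1111010
0000000
1111111
0000001
0100001
0100001
1011001
0000000
1111000
Population at generation 3: 25

Answer: 25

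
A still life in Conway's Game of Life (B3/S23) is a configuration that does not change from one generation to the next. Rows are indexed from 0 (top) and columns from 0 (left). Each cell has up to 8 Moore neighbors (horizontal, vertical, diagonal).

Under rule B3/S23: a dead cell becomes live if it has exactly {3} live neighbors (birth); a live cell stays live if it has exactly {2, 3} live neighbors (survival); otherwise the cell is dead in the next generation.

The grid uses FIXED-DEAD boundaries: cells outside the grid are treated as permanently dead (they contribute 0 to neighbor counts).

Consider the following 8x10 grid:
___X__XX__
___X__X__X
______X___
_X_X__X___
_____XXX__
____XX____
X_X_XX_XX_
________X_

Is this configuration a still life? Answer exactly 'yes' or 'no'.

Compute generation 1 and compare to generation 0 (given above):
Generation 1:
______XX__
_____XX___
__X__XXX__
__________
_______X__
___X____X_
___XXXXXX_
_______XX_
Cell (0,3) differs: gen0=1 vs gen1=0 -> NOT a still life.

Answer: no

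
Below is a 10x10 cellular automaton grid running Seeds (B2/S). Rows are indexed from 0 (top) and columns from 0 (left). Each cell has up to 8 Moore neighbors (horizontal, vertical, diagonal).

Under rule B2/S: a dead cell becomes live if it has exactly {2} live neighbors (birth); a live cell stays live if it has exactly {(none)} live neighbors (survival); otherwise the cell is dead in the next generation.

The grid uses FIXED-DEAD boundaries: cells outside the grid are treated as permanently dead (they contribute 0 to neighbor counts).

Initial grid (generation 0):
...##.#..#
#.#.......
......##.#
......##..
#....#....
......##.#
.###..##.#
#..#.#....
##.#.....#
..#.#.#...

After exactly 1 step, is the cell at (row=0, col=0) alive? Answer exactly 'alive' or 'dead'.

Simulating step by step:
Generation 0 (given above): 32 live cells
Generation 1: 17 live cells
.##..#....
.#..#....#
.#...#....
..........
..........
#..##.....
#.........
.......#.#
......#...
#....#....

Cell (0,0) at generation 1: 0 -> dead

Answer: dead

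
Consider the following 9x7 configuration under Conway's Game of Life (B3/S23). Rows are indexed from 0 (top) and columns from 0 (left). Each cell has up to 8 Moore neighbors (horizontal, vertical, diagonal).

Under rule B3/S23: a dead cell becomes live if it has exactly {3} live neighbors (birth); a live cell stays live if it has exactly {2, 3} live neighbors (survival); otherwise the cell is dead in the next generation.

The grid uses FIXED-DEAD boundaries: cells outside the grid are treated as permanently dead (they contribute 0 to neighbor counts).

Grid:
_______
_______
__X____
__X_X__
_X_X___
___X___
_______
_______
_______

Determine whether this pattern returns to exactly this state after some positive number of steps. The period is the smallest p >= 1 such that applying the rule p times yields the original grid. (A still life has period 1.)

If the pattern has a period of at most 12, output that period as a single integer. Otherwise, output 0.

Answer: 2

Derivation:
Simulating and comparing each generation to the original:
Gen 0 (original, given above): 6 live cells
Gen 1: 6 live cells, differs from original
Gen 2: 6 live cells, MATCHES original -> period = 2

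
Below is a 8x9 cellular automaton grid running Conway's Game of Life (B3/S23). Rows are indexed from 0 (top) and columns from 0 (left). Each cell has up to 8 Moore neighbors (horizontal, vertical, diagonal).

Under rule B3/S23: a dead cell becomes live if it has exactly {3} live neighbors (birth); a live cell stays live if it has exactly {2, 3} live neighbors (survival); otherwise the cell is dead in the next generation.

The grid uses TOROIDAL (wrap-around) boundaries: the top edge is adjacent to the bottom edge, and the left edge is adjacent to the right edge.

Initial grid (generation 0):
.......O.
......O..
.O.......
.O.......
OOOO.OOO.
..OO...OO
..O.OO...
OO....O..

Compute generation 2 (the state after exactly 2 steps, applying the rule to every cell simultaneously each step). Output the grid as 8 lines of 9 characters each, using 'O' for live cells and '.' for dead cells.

Simulating step by step:
Generation 0 (given above): 21 live cells
Generation 1: 21 live cells
......OO.
.........
.........
......O..
O..OO.OO.
O......OO
O.O.OOOOO
.O...OO..
Generation 2: 13 live cells
(generation 2 grid is the final answer)

Answer: .....OOO.
.........
.........
.....OOO.
O....OO..
.........
....O....
OO..O....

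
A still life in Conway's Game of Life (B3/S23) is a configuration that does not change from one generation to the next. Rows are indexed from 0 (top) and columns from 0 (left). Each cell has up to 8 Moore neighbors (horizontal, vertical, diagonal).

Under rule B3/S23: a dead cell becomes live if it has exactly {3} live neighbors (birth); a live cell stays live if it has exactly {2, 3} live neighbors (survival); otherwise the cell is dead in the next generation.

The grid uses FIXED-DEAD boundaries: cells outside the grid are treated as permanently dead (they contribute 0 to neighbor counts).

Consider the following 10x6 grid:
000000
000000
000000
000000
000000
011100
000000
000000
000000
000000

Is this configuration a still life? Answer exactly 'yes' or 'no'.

Answer: no

Derivation:
Compute generation 1 and compare to generation 0 (given above):
Generation 1:
000000
000000
000000
000000
001000
001000
001000
000000
000000
000000
Cell (4,2) differs: gen0=0 vs gen1=1 -> NOT a still life.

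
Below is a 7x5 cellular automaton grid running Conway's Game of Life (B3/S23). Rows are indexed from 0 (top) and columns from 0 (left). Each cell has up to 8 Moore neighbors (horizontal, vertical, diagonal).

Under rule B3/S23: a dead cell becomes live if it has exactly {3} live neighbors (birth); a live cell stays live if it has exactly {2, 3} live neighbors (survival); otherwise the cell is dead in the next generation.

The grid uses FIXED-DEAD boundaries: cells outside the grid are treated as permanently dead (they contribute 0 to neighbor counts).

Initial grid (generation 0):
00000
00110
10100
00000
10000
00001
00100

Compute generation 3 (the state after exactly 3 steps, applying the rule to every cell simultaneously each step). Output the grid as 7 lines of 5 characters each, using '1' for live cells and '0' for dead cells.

Simulating step by step:
Generation 0 (given above): 7 live cells
Generation 1: 7 live cells
00000
01110
01110
01000
00000
00000
00000
Generation 2: 6 live cells
00100
01010
10010
01000
00000
00000
00000
Generation 3: 5 live cells
(generation 3 grid is the final answer)

Answer: 00100
01010
11000
00000
00000
00000
00000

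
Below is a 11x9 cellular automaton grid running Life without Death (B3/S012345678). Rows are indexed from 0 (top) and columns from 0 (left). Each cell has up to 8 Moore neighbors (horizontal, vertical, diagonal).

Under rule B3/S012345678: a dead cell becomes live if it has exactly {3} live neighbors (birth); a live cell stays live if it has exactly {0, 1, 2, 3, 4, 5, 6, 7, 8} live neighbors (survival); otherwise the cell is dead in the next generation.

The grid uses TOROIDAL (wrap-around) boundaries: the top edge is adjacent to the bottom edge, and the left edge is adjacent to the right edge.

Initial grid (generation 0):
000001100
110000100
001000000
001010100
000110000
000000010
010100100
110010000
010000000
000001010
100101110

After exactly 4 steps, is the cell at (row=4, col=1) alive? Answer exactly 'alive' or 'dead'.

Answer: alive

Derivation:
Simulating step by step:
Generation 0 (given above): 26 live cells
Generation 1: 44 live cells
110011101
110001100
001101000
001011100
000111000
001110010
111100100
110010000
110000000
000011011
100101111
Generation 2: 57 live cells
111011101
110101111
001101000
001011100
000111000
001110110
111101101
110110001
110011000
010011011
110101111
Generation 3: 67 live cells
111011101
110101111
101101001
001011100
000111010
101110111
111101101
110110111
110011110
010111011
110101111
Generation 4: 71 live cells
111011101
110101111
101101001
011011111
010111010
101110111
111101101
110110111
110011110
010111011
110101111

Cell (4,1) at generation 4: 1 -> alive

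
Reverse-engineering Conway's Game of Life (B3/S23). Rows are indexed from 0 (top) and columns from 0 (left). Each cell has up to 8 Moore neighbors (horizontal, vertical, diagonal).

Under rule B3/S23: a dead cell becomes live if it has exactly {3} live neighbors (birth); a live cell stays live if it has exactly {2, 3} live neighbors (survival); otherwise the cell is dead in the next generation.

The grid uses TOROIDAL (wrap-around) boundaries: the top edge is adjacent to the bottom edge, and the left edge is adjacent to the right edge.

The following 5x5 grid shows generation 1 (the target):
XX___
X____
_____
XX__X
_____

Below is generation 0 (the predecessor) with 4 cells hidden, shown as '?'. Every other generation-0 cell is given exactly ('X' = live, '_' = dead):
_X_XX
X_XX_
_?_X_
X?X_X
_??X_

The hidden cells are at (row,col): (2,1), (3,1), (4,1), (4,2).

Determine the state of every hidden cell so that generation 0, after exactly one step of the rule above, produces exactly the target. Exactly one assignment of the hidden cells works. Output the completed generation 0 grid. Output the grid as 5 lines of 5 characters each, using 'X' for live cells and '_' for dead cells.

Answer: _X_XX
X_XX_
_X_X_
XXX_X
___X_

Derivation:
Hidden generation-0 cells (in order): (2,1), (3,1), (4,1), (4,2).
A hidden cell only influences target cells in its own 3x3 neighborhood. Try each of the 2^4 = 16 assignments, step the completed generation 0 forward once under B3/S23, and compare with the target:
  (2,1)=_ (3,1)=_ (4,1)=_ (4,2)=_ -> step gives (1,1)='X' but target has '_' -> reject
  (2,1)=_ (3,1)=_ (4,1)=_ (4,2)=X -> step gives (1,1)='X' but target has '_' -> reject
  (2,1)=_ (3,1)=_ (4,1)=X (4,2)=_ -> step gives (0,0)='_' but target has 'X' -> reject
  (2,1)=_ (3,1)=_ (4,1)=X (4,2)=X -> step gives (0,0)='_' but target has 'X' -> reject
  (2,1)=_ (3,1)=X (4,1)=_ (4,2)=_ -> step gives (1,1)='X' but target has '_' -> reject
  (2,1)=_ (3,1)=X (4,1)=_ (4,2)=X -> step gives (1,1)='X' but target has '_' -> reject
  (2,1)=_ (3,1)=X (4,1)=X (4,2)=_ -> step gives (0,0)='_' but target has 'X' -> reject
  (2,1)=_ (3,1)=X (4,1)=X (4,2)=X -> step gives (0,0)='_' but target has 'X' -> reject
  (2,1)=X (3,1)=_ (4,1)=_ (4,2)=_ -> step gives (3,2)='X' but target has '_' -> reject
  (2,1)=X (3,1)=_ (4,1)=_ (4,2)=X -> step gives (3,1)='_' but target has 'X' -> reject
  (2,1)=X (3,1)=_ (4,1)=X (4,2)=_ -> step gives (0,0)='_' but target has 'X' -> reject
  (2,1)=X (3,1)=_ (4,1)=X (4,2)=X -> step gives (0,0)='_' but target has 'X' -> reject
  (2,1)=X (3,1)=X (4,1)=_ (4,2)=_ -> step reproduces the target at every cell -> ACCEPT
  (2,1)=X (3,1)=X (4,1)=_ (4,2)=X -> step gives (3,1)='_' but target has 'X' -> reject
  (2,1)=X (3,1)=X (4,1)=X (4,2)=_ -> step gives (0,0)='_' but target has 'X' -> reject
  (2,1)=X (3,1)=X (4,1)=X (4,2)=X -> step gives (0,0)='_' but target has 'X' -> reject
Unique solution: (2,1)=live, (3,1)=live, (4,1)=dead, (4,2)=dead.
Check: live-neighbor counts of every cell in the completed generation 0:
32544
34545
55645
33443
54545
Applying B3/S23 to generation 0 with these counts gives:
XX___
X____
_____
XX__X
_____
which matches the target exactly.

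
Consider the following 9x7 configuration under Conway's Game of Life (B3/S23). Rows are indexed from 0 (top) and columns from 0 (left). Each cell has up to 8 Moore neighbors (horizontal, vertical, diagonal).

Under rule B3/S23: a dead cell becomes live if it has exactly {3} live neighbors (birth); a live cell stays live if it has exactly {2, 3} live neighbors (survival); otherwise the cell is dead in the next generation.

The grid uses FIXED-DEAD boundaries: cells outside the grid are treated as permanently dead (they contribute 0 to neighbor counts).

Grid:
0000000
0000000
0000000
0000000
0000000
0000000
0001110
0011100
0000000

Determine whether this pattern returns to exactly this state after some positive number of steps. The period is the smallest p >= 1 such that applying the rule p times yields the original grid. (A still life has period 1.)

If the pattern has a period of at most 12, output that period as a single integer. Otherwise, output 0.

Simulating and comparing each generation to the original:
Gen 0 (original, given above): 6 live cells
Gen 1: 6 live cells, differs from original
Gen 2: 6 live cells, MATCHES original -> period = 2

Answer: 2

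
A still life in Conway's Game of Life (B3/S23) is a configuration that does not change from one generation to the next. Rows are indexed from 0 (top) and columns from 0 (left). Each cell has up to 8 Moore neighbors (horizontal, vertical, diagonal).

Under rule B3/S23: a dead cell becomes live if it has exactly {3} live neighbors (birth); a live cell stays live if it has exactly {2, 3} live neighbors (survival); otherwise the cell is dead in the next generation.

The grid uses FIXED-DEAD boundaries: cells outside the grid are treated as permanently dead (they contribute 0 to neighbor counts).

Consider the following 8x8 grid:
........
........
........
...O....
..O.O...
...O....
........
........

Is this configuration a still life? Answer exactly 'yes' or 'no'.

Answer: yes

Derivation:
Compute generation 1 and compare to generation 0 (given above):
Generation 1:
........
........
........
...O....
..O.O...
...O....
........
........
The grids are IDENTICAL -> still life.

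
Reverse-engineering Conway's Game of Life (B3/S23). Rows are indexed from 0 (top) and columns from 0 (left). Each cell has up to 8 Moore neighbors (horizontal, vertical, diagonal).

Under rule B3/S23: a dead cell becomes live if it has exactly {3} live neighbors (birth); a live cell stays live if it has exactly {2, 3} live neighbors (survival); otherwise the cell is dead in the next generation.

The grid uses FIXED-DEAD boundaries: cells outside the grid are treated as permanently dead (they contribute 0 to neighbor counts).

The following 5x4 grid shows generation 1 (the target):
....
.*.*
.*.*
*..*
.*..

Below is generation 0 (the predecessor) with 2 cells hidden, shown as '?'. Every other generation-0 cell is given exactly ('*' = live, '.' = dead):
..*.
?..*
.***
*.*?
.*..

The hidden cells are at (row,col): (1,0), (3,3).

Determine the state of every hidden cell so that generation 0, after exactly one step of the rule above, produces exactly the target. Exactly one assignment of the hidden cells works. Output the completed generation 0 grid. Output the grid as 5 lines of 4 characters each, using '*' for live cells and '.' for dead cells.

Answer: ..*.
...*
.***
*.*.
.*..

Derivation:
Hidden generation-0 cells (in order): (1,0), (3,3).
A hidden cell only influences target cells in its own 3x3 neighborhood. Try each of the 2^2 = 4 assignments, step the completed generation 0 forward once under B3/S23, and compare with the target:
  (1,0)=. (3,3)=. -> step reproduces the target at every cell -> ACCEPT
  (1,0)=. (3,3)=* -> step gives (2,3)='.' but target has '*' -> reject
  (1,0)=* (3,3)=. -> step gives (1,1)='.' but target has '*' -> reject
  (1,0)=* (3,3)=* -> step gives (1,1)='.' but target has '*' -> reject
Unique solution: (1,0)=dead, (3,3)=dead.
Check: live-neighbor counts of every cell in the completed generation 0:
0112
1353
2343
2543
2221
Applying B3/S23 to generation 0 with these counts gives:
....
.*.*
.*.*
*..*
.*..
which matches the target exactly.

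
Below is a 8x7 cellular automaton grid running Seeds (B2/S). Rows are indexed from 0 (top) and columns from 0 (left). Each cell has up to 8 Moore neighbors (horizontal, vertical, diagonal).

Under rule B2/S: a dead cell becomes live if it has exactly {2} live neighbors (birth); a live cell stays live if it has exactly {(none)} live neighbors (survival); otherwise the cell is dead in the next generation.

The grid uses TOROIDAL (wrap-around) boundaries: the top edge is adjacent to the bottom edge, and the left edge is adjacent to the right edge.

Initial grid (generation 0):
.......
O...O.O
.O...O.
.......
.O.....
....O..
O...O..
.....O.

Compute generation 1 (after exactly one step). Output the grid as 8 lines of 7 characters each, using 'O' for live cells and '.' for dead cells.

Answer: O...O..
.O.....
....O..
OOO....
.......
OO.O.O.
...O..O
....O.O

Derivation:
Simulating step by step:
Generation 0 (given above): 10 live cells
Generation 1: 15 live cells
(generation 1 grid is the final answer)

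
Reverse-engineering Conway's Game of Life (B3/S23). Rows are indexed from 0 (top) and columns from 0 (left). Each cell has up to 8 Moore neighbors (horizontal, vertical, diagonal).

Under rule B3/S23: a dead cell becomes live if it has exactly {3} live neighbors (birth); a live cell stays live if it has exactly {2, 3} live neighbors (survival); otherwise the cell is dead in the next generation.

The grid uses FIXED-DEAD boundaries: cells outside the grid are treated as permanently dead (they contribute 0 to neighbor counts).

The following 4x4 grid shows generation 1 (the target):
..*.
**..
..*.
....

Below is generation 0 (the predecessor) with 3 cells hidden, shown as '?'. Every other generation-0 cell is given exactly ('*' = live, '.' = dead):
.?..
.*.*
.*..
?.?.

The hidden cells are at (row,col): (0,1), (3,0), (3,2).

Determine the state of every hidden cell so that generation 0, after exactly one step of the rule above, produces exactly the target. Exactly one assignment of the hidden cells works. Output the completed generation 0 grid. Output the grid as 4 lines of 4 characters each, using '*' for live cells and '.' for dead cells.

Hidden generation-0 cells (in order): (0,1), (3,0), (3,2).
A hidden cell only influences target cells in its own 3x3 neighborhood. Try each of the 2^3 = 8 assignments, step the completed generation 0 forward once under B3/S23, and compare with the target:
  (0,1)=. (3,0)=. (3,2)=. -> step gives (0,2)='.' but target has '*' -> reject
  (0,1)=. (3,0)=. (3,2)=* -> step gives (0,2)='.' but target has '*' -> reject
  (0,1)=. (3,0)=* (3,2)=. -> step gives (0,2)='.' but target has '*' -> reject
  (0,1)=. (3,0)=* (3,2)=* -> step gives (0,2)='.' but target has '*' -> reject
  (0,1)=* (3,0)=. (3,2)=. -> step reproduces the target at every cell -> ACCEPT
  (0,1)=* (3,0)=. (3,2)=* -> step gives (2,1)='*' but target has '.' -> reject
  (0,1)=* (3,0)=* (3,2)=. -> step gives (2,0)='*' but target has '.' -> reject
  (0,1)=* (3,0)=* (3,2)=* -> step gives (2,0)='*' but target has '.' -> reject
Unique solution: (0,1)=live, (3,0)=dead, (3,2)=dead.
Check: live-neighbor counts of every cell in the completed generation 0:
2131
3240
2131
1110
Applying B3/S23 to generation 0 with these counts gives:
..*.
**..
..*.
....
which matches the target exactly.

Answer: .*..
.*.*
.*..
....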